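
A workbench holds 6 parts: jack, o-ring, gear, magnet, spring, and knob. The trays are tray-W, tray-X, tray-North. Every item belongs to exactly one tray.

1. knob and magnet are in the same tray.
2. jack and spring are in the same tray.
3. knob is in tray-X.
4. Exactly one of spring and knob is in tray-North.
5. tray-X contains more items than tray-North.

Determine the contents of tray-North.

tray-North = {jack, spring}

From (3): knob ∈ tray-X.
(1): magnet matches knob: magnet ∉ tray-W.
(1): magnet matches knob: magnet ∈ tray-X.
(4) (exactly one): spring ∈ tray-North.
(2): jack matches spring: jack ∉ tray-W.
(2): jack matches spring: jack ∉ tray-X.
(2): jack matches spring: jack ∈ tray-North.
Suppose o-ring ∈ tray-North: no assignment then satisfies all the clues, so o-ring ∉ tray-North.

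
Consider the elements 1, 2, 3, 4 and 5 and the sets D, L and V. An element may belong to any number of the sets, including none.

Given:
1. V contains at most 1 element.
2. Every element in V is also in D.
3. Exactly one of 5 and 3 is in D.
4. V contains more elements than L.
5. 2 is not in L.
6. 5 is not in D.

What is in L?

L = {}

From (5): 2 ∉ L.
From (6): 5 ∉ D.
(2) contrapositive: 5 ∉ V.
(3) (exactly one): 3 ∈ D.
Suppose 1 ∈ L: no assignment then satisfies all the clues, so 1 ∉ L.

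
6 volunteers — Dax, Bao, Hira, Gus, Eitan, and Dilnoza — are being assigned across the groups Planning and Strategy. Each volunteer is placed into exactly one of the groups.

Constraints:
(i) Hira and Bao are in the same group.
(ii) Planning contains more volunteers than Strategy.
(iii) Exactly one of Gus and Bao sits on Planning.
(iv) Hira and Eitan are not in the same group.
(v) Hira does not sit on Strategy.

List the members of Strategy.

Strategy = {Eitan, Gus}

From (v): Hira ∉ Strategy.
(i): Bao matches Hira: Bao ∉ Strategy.
Only one group left: Bao ∈ Planning.
Only one group left: Hira ∈ Planning.
(iii) (exactly one): Gus ∉ Planning.
(iv): Eitan ∉ Planning.
Only one group left: Gus ∈ Strategy.
Only one group left: Eitan ∈ Strategy.
Suppose Dax ∈ Strategy: no assignment then satisfies all the clues, so Dax ∉ Strategy.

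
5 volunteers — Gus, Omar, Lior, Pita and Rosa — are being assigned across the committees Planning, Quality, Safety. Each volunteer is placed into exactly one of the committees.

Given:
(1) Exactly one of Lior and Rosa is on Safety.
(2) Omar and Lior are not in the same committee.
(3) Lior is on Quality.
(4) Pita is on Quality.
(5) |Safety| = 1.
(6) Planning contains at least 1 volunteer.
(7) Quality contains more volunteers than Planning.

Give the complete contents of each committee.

Planning = {Omar}; Quality = {Gus, Lior, Pita}; Safety = {Rosa}

From (3): Lior ∈ Quality.
From (4): Pita ∈ Quality.
(1) (exactly one): Rosa ∈ Safety.
(2): Omar ∉ Quality.
(5): Safety already has 1, so the rest are out.
Only one committee left: Omar ∈ Planning.
Suppose Gus ∈ Planning: no assignment then satisfies all the clues, so Gus ∉ Planning.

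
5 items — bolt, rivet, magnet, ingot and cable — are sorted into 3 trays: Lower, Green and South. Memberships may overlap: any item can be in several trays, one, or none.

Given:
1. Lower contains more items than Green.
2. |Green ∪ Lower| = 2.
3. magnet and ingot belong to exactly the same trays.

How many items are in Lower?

2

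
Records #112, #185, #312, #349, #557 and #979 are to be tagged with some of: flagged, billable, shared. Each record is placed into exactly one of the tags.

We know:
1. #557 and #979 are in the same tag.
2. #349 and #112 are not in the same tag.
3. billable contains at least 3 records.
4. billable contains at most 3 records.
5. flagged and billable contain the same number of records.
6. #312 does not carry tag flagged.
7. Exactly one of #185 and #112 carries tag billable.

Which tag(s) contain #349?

#349: billable

From (6): #312 ∉ flagged.
Suppose #349 ∈ flagged: no assignment then satisfies all the clues, so #349 ∉ flagged.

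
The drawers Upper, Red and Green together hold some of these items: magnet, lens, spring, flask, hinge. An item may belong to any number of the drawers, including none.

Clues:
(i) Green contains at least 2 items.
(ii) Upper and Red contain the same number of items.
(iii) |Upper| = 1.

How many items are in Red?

1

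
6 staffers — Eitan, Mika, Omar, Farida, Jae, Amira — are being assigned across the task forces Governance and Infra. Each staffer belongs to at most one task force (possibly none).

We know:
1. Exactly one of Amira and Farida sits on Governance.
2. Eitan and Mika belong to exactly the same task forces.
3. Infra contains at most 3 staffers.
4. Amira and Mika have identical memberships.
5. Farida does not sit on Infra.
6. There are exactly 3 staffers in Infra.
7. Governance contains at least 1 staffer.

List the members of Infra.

Infra = {Amira, Eitan, Mika}

From (5): Farida ∉ Infra.
Suppose Eitan ∉ Infra: no assignment then satisfies all the clues, so Eitan ∈ Infra.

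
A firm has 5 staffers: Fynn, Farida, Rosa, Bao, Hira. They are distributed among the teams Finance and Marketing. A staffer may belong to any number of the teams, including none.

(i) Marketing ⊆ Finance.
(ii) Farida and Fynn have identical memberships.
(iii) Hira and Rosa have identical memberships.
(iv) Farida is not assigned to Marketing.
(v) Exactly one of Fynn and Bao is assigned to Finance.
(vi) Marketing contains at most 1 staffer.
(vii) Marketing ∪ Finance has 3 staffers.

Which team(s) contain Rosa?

Rosa: Finance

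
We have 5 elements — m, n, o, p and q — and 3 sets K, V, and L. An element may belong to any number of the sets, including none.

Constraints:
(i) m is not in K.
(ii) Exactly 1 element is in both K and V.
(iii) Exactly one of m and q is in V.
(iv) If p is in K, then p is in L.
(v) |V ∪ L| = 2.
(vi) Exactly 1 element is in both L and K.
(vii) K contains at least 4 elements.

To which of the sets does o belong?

o: K

From (i): m ∉ K.
(vii): only 4 candidates remain for K, so all are in.
(iv): p ∈ L.
Suppose o ∈ V: no assignment then satisfies all the clues, so o ∉ V.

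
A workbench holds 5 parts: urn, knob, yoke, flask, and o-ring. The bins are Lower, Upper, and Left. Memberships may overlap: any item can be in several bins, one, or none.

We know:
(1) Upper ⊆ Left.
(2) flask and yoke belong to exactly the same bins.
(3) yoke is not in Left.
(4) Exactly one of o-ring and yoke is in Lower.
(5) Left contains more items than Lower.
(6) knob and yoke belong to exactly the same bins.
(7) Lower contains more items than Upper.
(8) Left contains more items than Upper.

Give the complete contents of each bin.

Lower = {o-ring}; Upper = {}; Left = {o-ring, urn}

From (3): yoke ∉ Left.
(1) contrapositive: yoke ∉ Upper.
(2): flask matches yoke: flask ∉ Upper.
(2): flask matches yoke: flask ∉ Left.
(6): knob matches yoke: knob ∉ Upper.
(6): knob matches yoke: knob ∉ Left.
Suppose urn ∈ Lower: no assignment then satisfies all the clues, so urn ∉ Lower.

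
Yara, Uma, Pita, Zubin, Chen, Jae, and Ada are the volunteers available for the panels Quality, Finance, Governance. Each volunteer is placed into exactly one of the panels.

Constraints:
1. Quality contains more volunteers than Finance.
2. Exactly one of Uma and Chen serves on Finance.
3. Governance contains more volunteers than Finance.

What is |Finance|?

1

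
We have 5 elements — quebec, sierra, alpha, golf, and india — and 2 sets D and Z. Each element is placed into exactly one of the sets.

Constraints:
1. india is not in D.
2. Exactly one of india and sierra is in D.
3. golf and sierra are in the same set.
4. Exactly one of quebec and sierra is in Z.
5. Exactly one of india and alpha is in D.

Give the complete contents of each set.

From (1): india ∉ D.
(2) (exactly one): sierra ∈ D.
(3): golf matches sierra: golf ∈ D.
(4) (exactly one): quebec ∈ Z.
(5) (exactly one): alpha ∈ D.
Only one set left: india ∈ Z.

D = {alpha, golf, sierra}; Z = {india, quebec}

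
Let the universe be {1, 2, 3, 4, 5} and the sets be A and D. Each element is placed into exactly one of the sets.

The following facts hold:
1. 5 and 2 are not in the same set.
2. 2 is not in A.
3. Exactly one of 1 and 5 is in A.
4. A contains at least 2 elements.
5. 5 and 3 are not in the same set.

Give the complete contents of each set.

From (2): 2 ∉ A.
Only one set left: 2 ∈ D.
(1): 5 ∉ D.
Only one set left: 5 ∈ A.
(3) (exactly one): 1 ∉ A.
(5): 3 ∉ A.
Only one set left: 1 ∈ D.
Only one set left: 3 ∈ D.
(4): only 2 candidates remain for A, so all are in.

A = {4, 5}; D = {1, 2, 3}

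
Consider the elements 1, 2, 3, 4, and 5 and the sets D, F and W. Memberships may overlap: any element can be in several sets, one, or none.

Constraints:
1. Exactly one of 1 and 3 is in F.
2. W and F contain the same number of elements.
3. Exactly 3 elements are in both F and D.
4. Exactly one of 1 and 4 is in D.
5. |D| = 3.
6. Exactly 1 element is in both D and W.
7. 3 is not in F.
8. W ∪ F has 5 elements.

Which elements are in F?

F = {1, 2, 5}

From (7): 3 ∉ F.
(1) (exactly one): 1 ∈ F.
Suppose 2 ∉ F: no assignment then satisfies all the clues, so 2 ∈ F.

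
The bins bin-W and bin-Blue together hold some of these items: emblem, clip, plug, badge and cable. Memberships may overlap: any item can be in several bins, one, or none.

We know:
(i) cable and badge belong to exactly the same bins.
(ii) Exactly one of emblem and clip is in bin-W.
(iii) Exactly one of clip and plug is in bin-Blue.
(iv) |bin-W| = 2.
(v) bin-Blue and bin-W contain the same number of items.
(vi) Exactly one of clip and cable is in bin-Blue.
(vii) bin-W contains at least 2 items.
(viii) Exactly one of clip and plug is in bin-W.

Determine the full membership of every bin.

bin-W = {emblem, plug}; bin-Blue = {clip, emblem}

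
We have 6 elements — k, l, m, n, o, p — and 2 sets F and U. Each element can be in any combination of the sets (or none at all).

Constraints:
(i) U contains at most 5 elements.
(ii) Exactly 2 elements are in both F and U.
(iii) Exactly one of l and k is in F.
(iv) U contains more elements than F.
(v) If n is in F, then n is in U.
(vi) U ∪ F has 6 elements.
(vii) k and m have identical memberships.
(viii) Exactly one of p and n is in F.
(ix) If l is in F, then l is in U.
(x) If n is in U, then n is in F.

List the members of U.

U = {k, l, m, n, p}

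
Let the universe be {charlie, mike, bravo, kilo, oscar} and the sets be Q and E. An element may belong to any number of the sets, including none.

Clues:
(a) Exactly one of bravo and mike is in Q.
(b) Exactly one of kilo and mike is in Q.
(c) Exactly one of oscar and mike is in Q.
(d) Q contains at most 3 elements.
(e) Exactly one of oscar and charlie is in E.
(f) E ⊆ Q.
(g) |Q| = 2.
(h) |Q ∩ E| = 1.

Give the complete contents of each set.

Q = {charlie, mike}; E = {charlie}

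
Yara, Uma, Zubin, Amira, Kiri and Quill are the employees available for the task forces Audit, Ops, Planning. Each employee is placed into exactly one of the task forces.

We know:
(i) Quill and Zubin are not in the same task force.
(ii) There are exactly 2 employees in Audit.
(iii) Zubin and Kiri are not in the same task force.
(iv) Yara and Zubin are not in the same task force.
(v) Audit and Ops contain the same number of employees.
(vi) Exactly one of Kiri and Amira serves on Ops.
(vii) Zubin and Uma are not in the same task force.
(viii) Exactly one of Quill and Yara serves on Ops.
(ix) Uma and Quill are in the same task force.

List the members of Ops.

Ops = {Kiri, Yara}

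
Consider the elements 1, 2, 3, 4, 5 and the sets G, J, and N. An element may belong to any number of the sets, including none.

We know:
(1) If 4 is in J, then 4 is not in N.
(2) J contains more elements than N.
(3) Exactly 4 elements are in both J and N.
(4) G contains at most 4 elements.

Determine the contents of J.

J = {1, 2, 3, 4, 5}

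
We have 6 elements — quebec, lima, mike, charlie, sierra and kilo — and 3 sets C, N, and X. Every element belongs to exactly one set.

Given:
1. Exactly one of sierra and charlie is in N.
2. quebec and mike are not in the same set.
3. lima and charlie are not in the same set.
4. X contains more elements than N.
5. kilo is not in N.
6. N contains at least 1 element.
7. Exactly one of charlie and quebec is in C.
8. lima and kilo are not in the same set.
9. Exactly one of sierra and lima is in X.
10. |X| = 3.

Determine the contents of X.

From (5): kilo ∉ N.
Suppose quebec ∈ X: no assignment then satisfies all the clues, so quebec ∉ X.

X = {kilo, mike, sierra}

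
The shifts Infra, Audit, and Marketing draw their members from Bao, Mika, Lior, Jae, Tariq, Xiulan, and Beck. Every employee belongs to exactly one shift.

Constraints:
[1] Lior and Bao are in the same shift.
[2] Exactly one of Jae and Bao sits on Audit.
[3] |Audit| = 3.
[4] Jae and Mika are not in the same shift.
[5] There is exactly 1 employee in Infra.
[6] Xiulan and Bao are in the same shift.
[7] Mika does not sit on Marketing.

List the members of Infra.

Infra = {Mika}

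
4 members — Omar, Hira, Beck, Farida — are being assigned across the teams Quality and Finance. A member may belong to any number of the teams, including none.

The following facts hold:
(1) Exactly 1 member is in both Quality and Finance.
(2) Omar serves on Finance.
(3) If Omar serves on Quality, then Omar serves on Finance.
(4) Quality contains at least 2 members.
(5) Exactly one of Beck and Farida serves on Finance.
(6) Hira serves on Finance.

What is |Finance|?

3

From (2): Omar ∈ Finance.
From (6): Hira ∈ Finance.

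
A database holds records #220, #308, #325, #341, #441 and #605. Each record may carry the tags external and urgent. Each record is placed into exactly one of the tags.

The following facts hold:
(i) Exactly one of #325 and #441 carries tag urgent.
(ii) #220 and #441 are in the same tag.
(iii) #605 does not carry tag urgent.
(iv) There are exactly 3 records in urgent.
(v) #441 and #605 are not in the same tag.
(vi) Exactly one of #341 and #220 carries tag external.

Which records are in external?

external = {#325, #341, #605}

From (iii): #605 ∉ urgent.
Only one tag left: #605 ∈ external.
(v): #441 ∉ external.
Only one tag left: #441 ∈ urgent.
(i) (exactly one): #325 ∉ urgent.
(ii): #220 matches #441: #220 ∉ external.
(ii): #220 matches #441: #220 ∈ urgent.
(vi) (exactly one): #341 ∈ external.
Only one tag left: #325 ∈ external.
(iv): only 3 candidates remain for urgent, so all are in.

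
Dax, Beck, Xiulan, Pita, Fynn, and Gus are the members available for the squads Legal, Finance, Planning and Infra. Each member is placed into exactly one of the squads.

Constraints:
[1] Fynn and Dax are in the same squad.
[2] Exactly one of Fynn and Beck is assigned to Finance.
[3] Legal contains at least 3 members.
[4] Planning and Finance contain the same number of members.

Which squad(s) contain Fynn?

Fynn: Legal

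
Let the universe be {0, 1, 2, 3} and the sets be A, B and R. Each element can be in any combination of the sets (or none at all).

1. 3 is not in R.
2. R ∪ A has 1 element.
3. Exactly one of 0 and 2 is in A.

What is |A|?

From (1): 3 ∉ R.
Suppose 1 ∈ A: no assignment then satisfies all the clues, so 1 ∉ A.

1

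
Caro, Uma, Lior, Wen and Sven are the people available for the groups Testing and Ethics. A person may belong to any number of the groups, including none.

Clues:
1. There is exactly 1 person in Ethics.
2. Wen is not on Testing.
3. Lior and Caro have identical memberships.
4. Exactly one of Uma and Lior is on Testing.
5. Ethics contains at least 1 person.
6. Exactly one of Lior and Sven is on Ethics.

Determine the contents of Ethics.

Ethics = {Sven}

From (2): Wen ∉ Testing.
Suppose Caro ∈ Ethics: no assignment then satisfies all the clues, so Caro ∉ Ethics.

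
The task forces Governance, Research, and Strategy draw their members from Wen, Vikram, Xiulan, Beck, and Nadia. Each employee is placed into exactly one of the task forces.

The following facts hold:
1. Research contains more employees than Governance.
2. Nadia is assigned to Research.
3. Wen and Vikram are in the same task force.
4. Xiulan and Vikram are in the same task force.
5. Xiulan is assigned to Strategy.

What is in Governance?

Governance = {}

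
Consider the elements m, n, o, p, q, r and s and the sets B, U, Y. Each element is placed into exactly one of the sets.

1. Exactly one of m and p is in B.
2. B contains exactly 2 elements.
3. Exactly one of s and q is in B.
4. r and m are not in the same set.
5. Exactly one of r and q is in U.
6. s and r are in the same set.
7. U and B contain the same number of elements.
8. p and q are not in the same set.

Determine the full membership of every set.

B = {m, q}; U = {r, s}; Y = {n, o, p}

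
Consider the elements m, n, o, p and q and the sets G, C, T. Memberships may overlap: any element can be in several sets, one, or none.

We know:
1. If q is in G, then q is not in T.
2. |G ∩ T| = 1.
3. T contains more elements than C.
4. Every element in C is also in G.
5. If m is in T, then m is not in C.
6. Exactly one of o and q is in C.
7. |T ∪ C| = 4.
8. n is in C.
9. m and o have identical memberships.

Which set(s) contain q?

q: C, G

From (8): n ∈ C.
(4) with n ∈ C: n ∈ G.
Suppose q ∉ G: no assignment then satisfies all the clues, so q ∈ G.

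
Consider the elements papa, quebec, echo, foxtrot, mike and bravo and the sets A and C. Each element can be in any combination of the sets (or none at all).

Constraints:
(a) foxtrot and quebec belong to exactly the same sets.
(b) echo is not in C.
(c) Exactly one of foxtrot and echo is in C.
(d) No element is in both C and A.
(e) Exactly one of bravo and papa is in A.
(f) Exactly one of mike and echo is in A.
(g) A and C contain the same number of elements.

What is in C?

C = {foxtrot, quebec}

From (b): echo ∉ C.
(c) (exactly one): foxtrot ∈ C.
(d) (disjoint): foxtrot ∉ A.
(a): quebec matches foxtrot: quebec ∉ A.
(a): quebec matches foxtrot: quebec ∈ C.
Suppose papa ∈ C: no assignment then satisfies all the clues, so papa ∉ C.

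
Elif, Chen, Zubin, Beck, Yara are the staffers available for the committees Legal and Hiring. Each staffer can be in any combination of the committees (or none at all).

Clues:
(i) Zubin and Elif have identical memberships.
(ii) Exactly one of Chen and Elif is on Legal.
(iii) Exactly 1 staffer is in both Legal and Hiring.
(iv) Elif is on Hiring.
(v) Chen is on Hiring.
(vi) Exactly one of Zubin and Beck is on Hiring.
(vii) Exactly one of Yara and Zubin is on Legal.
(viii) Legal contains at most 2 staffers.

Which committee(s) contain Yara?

Yara: Legal

From (iv): Elif ∈ Hiring.
From (v): Chen ∈ Hiring.
(i): Zubin matches Elif: Zubin ∈ Hiring.
(vi) (exactly one): Beck ∉ Hiring.
Suppose Yara ∉ Legal: no assignment then satisfies all the clues, so Yara ∈ Legal.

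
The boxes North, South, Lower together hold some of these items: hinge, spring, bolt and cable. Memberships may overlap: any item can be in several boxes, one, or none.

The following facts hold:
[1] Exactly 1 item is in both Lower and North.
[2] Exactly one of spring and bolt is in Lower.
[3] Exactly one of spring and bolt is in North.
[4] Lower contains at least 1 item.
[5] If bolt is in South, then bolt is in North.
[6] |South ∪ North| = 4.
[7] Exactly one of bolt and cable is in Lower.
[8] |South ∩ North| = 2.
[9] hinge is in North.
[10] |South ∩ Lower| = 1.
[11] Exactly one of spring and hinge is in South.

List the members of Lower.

Lower = {bolt}

From (9): hinge ∈ North.
Suppose hinge ∈ Lower: no assignment then satisfies all the clues, so hinge ∉ Lower.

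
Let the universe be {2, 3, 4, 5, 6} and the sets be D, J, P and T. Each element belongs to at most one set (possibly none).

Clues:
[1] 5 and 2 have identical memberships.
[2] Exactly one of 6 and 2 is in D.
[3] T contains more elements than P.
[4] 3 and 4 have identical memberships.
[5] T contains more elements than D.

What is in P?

P = {}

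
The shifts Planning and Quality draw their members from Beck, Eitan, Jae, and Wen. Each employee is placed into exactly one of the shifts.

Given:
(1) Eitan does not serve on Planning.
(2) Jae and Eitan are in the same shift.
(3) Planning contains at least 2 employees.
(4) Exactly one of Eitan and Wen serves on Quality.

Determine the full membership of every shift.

From (1): Eitan ∉ Planning.
(2): Jae matches Eitan: Jae ∉ Planning.
(3): only 2 candidates remain for Planning, so all are in.
(4) (exactly one): Eitan ∈ Quality.
Only one shift left: Jae ∈ Quality.

Planning = {Beck, Wen}; Quality = {Eitan, Jae}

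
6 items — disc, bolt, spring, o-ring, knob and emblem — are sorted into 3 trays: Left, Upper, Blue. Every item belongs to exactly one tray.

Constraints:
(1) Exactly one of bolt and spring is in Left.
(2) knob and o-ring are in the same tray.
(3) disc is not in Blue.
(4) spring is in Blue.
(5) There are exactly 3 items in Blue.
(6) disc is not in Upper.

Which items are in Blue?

From (3): disc ∉ Blue.
From (4): spring ∈ Blue.
From (6): disc ∉ Upper.
(1) (exactly one): bolt ∈ Left.
Only one tray left: disc ∈ Left.
Suppose o-ring ∉ Blue: no assignment then satisfies all the clues, so o-ring ∈ Blue.

Blue = {knob, o-ring, spring}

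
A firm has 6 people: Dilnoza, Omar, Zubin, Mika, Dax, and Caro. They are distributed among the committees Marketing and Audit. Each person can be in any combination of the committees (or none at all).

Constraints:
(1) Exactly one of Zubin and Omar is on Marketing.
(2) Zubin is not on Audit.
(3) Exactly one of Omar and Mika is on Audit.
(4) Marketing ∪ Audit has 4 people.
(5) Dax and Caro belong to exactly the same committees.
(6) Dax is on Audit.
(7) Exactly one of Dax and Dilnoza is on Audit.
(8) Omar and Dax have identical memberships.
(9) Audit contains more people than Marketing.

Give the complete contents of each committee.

Marketing = {Zubin}; Audit = {Caro, Dax, Omar}

From (2): Zubin ∉ Audit.
From (6): Dax ∈ Audit.
(5): Caro matches Dax: Caro ∈ Audit.
(7) (exactly one): Dilnoza ∉ Audit.
(8): Omar matches Dax: Omar ∈ Audit.
(3) (exactly one): Mika ∉ Audit.
Suppose Dilnoza ∈ Marketing: no assignment then satisfies all the clues, so Dilnoza ∉ Marketing.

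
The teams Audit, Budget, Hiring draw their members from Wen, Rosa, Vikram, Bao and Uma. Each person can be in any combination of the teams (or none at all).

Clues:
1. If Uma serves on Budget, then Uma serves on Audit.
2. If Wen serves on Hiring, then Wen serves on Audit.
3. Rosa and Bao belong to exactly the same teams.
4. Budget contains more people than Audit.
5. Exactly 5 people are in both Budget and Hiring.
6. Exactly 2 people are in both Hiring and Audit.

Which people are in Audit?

Audit = {Uma, Wen}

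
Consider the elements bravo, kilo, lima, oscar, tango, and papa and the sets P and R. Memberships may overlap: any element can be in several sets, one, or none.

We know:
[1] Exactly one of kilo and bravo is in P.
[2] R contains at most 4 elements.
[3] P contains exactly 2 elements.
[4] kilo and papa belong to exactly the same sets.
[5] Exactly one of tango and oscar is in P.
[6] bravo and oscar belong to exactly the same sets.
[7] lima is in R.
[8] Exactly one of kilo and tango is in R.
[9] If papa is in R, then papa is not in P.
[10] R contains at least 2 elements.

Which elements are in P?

P = {bravo, oscar}

From (7): lima ∈ R.
Suppose bravo ∉ P: no assignment then satisfies all the clues, so bravo ∈ P.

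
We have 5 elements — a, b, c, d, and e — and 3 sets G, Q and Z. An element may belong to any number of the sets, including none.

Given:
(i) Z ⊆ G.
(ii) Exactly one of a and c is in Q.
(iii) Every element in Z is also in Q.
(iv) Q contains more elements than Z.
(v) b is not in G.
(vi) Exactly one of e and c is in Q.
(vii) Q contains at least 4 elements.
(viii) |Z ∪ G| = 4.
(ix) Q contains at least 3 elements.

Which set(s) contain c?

c: G

From (v): b ∉ G.
(i) contrapositive: b ∉ Z.
Suppose c ∉ G: no assignment then satisfies all the clues, so c ∈ G.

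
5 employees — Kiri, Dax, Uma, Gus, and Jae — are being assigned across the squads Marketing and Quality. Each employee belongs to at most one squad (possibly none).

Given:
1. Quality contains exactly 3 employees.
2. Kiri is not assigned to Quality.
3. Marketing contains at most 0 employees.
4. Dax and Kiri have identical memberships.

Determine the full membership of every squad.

Marketing = {}; Quality = {Gus, Jae, Uma}

From (2): Kiri ∉ Quality.
(3): Marketing already has 0, so the rest are out.
(4): Dax matches Kiri: Dax ∉ Quality.
(1): only 3 candidates remain for Quality, so all are in.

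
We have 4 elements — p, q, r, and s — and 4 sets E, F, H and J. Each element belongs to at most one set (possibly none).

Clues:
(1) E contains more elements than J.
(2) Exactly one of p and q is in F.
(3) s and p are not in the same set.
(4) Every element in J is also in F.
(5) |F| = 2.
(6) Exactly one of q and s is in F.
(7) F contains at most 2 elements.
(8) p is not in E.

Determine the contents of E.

From (8): p ∉ E.
Suppose q ∈ E: no assignment then satisfies all the clues, so q ∉ E.

E = {s}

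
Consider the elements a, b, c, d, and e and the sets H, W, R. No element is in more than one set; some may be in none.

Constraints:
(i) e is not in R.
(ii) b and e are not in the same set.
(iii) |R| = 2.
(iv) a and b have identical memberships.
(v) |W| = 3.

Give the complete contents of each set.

From (i): e ∉ R.
Suppose a ∈ H: no assignment then satisfies all the clues, so a ∉ H.

H = {}; W = {c, d, e}; R = {a, b}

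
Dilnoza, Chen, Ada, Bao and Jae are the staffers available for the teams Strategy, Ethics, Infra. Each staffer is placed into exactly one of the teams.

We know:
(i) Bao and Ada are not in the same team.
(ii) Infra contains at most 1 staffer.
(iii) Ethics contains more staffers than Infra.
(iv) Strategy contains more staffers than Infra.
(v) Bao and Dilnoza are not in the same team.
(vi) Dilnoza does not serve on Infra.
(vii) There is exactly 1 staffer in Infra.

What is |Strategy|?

2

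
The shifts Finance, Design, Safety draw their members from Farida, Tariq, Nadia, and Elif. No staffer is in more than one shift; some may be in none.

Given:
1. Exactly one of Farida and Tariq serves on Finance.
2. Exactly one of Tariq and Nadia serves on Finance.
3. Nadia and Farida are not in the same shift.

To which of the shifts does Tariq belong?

Tariq: Finance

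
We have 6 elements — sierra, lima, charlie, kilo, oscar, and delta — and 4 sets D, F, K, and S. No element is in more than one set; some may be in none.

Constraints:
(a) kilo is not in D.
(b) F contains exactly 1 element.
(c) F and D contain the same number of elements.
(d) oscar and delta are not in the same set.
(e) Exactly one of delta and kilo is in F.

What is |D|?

1

From (a): kilo ∉ D.
Suppose sierra ∈ F: no assignment then satisfies all the clues, so sierra ∉ F.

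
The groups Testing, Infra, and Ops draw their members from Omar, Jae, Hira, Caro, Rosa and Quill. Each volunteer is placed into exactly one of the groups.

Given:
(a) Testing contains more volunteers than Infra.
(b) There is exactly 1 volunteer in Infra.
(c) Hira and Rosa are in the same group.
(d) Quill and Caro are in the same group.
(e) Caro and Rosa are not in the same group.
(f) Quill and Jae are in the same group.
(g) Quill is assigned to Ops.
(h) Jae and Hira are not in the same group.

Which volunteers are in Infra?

Infra = {Omar}

From (g): Quill ∈ Ops.
(d): Caro matches Quill: Caro ∉ Testing.
(d): Caro matches Quill: Caro ∉ Infra.
(d): Caro matches Quill: Caro ∈ Ops.
(e): Rosa ∉ Ops.
(f): Jae matches Quill: Jae ∉ Testing.
(f): Jae matches Quill: Jae ∉ Infra.
(f): Jae matches Quill: Jae ∈ Ops.
(h): Hira ∉ Ops.
Suppose Omar ∉ Infra: no assignment then satisfies all the clues, so Omar ∈ Infra.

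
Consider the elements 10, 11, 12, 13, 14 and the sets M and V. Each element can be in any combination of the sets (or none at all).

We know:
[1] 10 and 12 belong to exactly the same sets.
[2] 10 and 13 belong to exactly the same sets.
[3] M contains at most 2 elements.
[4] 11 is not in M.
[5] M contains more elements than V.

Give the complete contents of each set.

M = {14}; V = {}

From (4): 11 ∉ M.
Suppose 10 ∈ M: no assignment then satisfies all the clues, so 10 ∉ M.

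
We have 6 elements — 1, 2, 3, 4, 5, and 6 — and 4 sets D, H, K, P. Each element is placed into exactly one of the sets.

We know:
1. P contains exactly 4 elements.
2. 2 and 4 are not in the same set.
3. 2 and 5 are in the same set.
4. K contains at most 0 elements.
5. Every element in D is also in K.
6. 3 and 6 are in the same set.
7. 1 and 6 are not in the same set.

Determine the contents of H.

H = {1, 4}

(4): K already has 0, so the rest are out.
(5) contrapositive: 1 ∉ D.
(5) contrapositive: 2 ∉ D.
(5) contrapositive: 3 ∉ D.
(5) contrapositive: 4 ∉ D.
(5) contrapositive: 5 ∉ D.
(5) contrapositive: 6 ∉ D.
Suppose 1 ∉ H: no assignment then satisfies all the clues, so 1 ∈ H.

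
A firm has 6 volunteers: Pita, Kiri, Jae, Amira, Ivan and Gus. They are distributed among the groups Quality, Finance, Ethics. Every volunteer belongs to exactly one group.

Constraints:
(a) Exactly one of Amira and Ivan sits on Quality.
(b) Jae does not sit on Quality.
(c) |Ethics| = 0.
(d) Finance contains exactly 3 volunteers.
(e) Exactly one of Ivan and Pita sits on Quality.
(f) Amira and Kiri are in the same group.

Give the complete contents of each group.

Quality = {Amira, Kiri, Pita}; Finance = {Gus, Ivan, Jae}; Ethics = {}

From (b): Jae ∉ Quality.
(c): Ethics already has 0, so the rest are out.
Only one group left: Jae ∈ Finance.
Suppose Pita ∉ Quality: no assignment then satisfies all the clues, so Pita ∈ Quality.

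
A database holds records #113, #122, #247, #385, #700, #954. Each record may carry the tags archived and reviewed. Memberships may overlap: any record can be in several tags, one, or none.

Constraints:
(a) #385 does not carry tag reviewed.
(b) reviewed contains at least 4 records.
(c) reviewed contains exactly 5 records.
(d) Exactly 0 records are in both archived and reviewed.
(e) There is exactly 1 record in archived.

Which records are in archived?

archived = {#385}

From (a): #385 ∉ reviewed.
(c): only 5 candidates remain for reviewed, so all are in.
Suppose #113 ∈ archived: no assignment then satisfies all the clues, so #113 ∉ archived.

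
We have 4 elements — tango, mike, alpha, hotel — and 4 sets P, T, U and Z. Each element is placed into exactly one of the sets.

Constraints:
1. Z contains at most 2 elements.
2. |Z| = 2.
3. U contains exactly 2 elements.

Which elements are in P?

P = {}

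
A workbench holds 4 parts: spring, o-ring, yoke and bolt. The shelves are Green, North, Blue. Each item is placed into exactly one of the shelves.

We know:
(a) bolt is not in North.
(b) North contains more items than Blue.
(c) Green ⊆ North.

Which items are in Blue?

Blue = {bolt}

From (a): bolt ∉ North.
(c) contrapositive: bolt ∉ Green.
Only one shelf left: bolt ∈ Blue.
Suppose spring ∈ Blue: no assignment then satisfies all the clues, so spring ∉ Blue.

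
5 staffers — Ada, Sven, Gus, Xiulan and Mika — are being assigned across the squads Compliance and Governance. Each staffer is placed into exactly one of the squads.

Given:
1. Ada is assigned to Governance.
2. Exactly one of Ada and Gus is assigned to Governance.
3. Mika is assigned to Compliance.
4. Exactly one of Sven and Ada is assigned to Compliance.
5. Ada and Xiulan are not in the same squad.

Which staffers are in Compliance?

From (1): Ada ∈ Governance.
From (3): Mika ∈ Compliance.
(2) (exactly one): Gus ∉ Governance.
(4) (exactly one): Sven ∈ Compliance.
(5): Xiulan ∉ Governance.
Only one squad left: Gus ∈ Compliance.
Only one squad left: Xiulan ∈ Compliance.

Compliance = {Gus, Mika, Sven, Xiulan}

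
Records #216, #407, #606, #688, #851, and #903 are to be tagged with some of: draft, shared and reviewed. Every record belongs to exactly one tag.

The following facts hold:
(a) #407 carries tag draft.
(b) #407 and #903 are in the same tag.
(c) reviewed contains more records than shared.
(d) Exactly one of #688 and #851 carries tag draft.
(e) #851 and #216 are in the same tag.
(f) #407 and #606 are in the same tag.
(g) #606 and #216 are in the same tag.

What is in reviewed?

reviewed = {#688}

From (a): #407 ∈ draft.
(b): #903 matches #407: #903 ∈ draft.
(f): #606 matches #407: #606 ∈ draft.
(g): #216 matches #606: #216 ∈ draft.
(e): #851 matches #216: #851 ∈ draft.
(d) (exactly one): #688 ∉ draft.
Suppose #688 ∉ reviewed: no assignment then satisfies all the clues, so #688 ∈ reviewed.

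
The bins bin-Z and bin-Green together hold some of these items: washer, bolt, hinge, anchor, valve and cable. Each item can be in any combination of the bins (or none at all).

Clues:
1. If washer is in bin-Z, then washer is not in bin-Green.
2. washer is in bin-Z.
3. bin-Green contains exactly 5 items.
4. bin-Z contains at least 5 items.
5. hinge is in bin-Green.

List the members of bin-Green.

bin-Green = {anchor, bolt, cable, hinge, valve}

From (2): washer ∈ bin-Z.
From (5): hinge ∈ bin-Green.
(1): washer ∉ bin-Green.
(3): only 5 candidates remain for bin-Green, so all are in.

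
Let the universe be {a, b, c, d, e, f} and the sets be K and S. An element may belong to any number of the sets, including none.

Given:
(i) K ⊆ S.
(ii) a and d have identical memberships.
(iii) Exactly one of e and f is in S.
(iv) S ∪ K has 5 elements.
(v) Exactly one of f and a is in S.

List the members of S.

S = {a, b, c, d, e}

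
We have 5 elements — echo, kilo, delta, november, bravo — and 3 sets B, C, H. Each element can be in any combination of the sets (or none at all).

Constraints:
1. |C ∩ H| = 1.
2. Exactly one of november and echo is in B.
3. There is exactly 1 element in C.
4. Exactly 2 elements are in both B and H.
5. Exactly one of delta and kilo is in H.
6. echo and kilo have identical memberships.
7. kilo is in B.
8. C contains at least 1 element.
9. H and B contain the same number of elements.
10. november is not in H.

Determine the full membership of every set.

From (7): kilo ∈ B.
From (10): november ∉ H.
(6): echo matches kilo: echo ∈ B.
(2) (exactly one): november ∉ B.
Suppose echo ∈ C: no assignment then satisfies all the clues, so echo ∉ C.

B = {delta, echo, kilo}; C = {bravo}; H = {bravo, echo, kilo}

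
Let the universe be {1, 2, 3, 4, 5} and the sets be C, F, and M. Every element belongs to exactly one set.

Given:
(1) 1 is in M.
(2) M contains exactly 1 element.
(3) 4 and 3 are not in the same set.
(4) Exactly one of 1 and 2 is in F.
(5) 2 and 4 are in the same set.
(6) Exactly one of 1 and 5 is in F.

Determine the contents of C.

From (1): 1 ∈ M.
(2): M already has 1, so the rest are out.
(4) (exactly one): 2 ∈ F.
(5): 4 matches 2: 4 ∉ C.
(5): 4 matches 2: 4 ∈ F.
(6) (exactly one): 5 ∈ F.
(3): 3 ∉ F.
Only one set left: 3 ∈ C.

C = {3}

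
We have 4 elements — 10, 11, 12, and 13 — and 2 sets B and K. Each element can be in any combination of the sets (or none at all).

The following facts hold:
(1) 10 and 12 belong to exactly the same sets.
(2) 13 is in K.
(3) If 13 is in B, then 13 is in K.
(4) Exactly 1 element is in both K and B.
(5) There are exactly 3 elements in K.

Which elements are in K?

K = {10, 12, 13}

From (2): 13 ∈ K.
Suppose 10 ∉ K: no assignment then satisfies all the clues, so 10 ∈ K.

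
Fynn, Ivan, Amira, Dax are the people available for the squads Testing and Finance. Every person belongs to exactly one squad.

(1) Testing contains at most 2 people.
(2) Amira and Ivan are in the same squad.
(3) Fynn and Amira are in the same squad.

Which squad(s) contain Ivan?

Ivan: Finance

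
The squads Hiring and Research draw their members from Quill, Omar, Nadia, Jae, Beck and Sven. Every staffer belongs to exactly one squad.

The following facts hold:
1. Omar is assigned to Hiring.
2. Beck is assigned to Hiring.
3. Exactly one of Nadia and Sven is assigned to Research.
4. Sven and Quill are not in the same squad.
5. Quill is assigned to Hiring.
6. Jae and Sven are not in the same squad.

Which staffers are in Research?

From (1): Omar ∈ Hiring.
From (2): Beck ∈ Hiring.
From (5): Quill ∈ Hiring.
(4): Sven ∉ Hiring.
Only one squad left: Sven ∈ Research.
(3) (exactly one): Nadia ∉ Research.
(6): Jae ∉ Research.
Only one squad left: Nadia ∈ Hiring.
Only one squad left: Jae ∈ Hiring.

Research = {Sven}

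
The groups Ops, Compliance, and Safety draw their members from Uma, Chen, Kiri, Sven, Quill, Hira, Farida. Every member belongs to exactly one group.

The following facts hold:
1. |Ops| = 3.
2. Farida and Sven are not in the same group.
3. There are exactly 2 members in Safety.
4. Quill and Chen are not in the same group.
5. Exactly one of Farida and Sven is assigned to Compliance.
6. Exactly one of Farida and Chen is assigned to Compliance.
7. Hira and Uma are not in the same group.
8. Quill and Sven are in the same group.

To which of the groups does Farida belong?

Farida: Compliance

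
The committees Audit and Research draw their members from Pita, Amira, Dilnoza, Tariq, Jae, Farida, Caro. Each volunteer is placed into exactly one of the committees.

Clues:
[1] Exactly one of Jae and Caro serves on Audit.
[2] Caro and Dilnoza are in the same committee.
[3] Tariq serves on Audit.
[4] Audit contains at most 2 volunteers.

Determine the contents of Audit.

Audit = {Jae, Tariq}

From (3): Tariq ∈ Audit.
Suppose Pita ∈ Audit: no assignment then satisfies all the clues, so Pita ∉ Audit.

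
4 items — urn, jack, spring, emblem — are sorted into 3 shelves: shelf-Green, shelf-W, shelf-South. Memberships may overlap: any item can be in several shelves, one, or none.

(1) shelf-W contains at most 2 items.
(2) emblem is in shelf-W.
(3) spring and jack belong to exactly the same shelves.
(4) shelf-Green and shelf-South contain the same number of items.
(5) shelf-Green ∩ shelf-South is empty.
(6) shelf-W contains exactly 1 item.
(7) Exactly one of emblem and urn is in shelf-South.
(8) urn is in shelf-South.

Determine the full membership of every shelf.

From (2): emblem ∈ shelf-W.
From (8): urn ∈ shelf-South.
(5) (disjoint): urn ∉ shelf-Green.
(6): shelf-W already has 1, so the rest are out.
(7) (exactly one): emblem ∉ shelf-South.
Suppose jack ∈ shelf-Green: no assignment then satisfies all the clues, so jack ∉ shelf-Green.

shelf-Green = {emblem}; shelf-W = {emblem}; shelf-South = {urn}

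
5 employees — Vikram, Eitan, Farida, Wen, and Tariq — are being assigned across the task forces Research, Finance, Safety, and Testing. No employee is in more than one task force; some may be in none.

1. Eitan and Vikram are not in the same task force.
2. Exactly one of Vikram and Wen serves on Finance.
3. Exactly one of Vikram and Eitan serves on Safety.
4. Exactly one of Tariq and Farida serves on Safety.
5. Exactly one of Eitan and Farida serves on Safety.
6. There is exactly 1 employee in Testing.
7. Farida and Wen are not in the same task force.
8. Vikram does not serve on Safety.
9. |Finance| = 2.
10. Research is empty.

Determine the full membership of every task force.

From (8): Vikram ∉ Safety.
(3) (exactly one): Eitan ∈ Safety.
(5) (exactly one): Farida ∉ Safety.
(10): Research already has 0, so the rest are out.
(4) (exactly one): Tariq ∈ Safety.
Suppose Vikram ∉ Finance: no assignment then satisfies all the clues, so Vikram ∈ Finance.

Research = {}; Finance = {Farida, Vikram}; Safety = {Eitan, Tariq}; Testing = {Wen}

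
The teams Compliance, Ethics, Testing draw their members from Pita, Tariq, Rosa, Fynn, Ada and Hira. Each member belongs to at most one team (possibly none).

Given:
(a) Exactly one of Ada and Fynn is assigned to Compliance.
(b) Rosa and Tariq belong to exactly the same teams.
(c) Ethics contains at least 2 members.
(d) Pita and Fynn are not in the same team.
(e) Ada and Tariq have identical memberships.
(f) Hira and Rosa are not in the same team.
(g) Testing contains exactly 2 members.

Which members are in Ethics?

Ethics = {Ada, Rosa, Tariq}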